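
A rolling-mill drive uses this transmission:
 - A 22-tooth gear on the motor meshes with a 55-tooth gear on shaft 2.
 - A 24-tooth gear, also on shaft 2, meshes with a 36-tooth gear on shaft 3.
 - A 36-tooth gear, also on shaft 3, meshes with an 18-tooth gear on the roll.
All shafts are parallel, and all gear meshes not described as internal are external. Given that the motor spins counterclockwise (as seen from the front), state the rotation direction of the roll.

clockwise

the motor → shaft 2: external mesh, 1 reversal → CW.
shaft 2 → shaft 3: external mesh, 1 reversal → CCW.
shaft 3 → the roll: external mesh, 1 reversal → CW.
3 reversals in total — an odd number — so the roll turns opposite to the motor.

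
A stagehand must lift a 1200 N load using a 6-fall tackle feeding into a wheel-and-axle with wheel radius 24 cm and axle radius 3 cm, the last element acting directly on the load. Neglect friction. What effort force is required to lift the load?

25 N

Block-and-tackle MA = number of supporting rope parts = 6.
Wheel-and-axle MA = R/r = 24/3 = 8.
Combined ideal MA = 6 × 8 = 48.
Effort = load / MA = 1200 / 48 = 25 N.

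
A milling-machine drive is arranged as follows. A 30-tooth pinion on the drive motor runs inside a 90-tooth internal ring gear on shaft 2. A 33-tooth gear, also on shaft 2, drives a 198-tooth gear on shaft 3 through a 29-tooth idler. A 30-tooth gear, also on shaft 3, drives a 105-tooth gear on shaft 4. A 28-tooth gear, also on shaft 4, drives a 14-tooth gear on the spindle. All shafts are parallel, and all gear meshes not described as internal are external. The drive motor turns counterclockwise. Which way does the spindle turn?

counterclockwise

the drive motor → shaft 2: internal mesh, same direction → CCW.
shaft 2 → shaft 3: driver → idler → driven is 2 external meshes, 2 reversals → CCW.
shaft 3 → shaft 4: external mesh, 1 reversal → CW.
shaft 4 → the spindle: external mesh, 1 reversal → CCW.
4 reversals in total — an even number — so the spindle turns the same way as the drive motor.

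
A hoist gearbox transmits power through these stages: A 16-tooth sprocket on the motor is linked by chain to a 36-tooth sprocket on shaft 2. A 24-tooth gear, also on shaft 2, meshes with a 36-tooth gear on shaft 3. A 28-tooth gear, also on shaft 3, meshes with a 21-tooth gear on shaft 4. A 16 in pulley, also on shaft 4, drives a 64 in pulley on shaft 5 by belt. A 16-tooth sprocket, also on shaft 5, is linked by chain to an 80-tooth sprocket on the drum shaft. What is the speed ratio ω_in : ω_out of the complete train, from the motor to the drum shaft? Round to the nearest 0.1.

50.6

Each stage contributes driven/driver: chain 36/16 = 2.25, gear mesh 36/24 = 1.5, gear mesh 21/28 = 0.75, belt 64/16 = 4, chain 80/16 = 5.
Overall: 2.25 × 1.5 × 0.75 × 4 × 5 = 50.625.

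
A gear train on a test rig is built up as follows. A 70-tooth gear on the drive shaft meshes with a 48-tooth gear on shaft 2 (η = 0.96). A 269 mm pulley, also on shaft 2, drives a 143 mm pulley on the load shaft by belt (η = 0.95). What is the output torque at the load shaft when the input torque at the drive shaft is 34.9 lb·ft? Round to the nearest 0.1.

After the gear mesh (48/70): 34.9 × 0.68571 × 0.96 = 22.974 lb·ft
After the belt (143/269): 22.974 × 0.5316 × 0.95 = 11.602 lb·ft

11.6 lb·ft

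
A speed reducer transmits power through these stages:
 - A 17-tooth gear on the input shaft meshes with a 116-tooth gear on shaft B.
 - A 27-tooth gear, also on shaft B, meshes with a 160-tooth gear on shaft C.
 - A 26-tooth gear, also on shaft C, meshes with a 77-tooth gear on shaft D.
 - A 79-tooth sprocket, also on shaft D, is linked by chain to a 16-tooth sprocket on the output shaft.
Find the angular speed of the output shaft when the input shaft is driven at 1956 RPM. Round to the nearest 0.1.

gear mesh 116/17 = 6.8235 → 1956/6.8235 = 286.66 RPM
gear mesh 160/27 = 5.9259 → 286.66/5.9259 = 48.373 RPM
gear mesh 77/26 = 2.9615 → 48.373/2.9615 = 16.334 RPM
chain 16/79 = 0.20253 → 16.334/0.20253 = 80.648 RPM

80.6 RPM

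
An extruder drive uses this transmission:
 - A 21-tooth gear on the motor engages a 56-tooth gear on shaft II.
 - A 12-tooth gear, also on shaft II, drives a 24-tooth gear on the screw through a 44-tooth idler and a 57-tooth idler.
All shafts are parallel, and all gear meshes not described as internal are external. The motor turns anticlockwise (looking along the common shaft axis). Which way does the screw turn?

anticlockwise

the motor → shaft II: external mesh, 1 reversal → CW.
shaft II → the screw: driver → idler → idler → driven is 3 external meshes, 3 reversals → CCW.
4 reversals in total — an even number — so the screw turns the same way as the motor.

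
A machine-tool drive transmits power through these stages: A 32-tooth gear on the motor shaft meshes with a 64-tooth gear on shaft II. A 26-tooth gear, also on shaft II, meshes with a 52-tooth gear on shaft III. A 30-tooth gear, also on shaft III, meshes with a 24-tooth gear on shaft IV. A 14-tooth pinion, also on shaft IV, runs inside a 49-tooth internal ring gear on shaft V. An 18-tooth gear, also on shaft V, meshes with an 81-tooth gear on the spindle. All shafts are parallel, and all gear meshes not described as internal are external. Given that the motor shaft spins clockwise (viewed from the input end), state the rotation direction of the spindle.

the motor shaft → shaft II: external mesh, 1 reversal → CCW.
shaft II → shaft III: external mesh, 1 reversal → CW.
shaft III → shaft IV: external mesh, 1 reversal → CCW.
shaft IV → shaft V: internal mesh, same direction → CCW.
shaft V → the spindle: external mesh, 1 reversal → CW.
4 reversals in total — an even number — so the spindle turns the same way as the motor shaft.

clockwise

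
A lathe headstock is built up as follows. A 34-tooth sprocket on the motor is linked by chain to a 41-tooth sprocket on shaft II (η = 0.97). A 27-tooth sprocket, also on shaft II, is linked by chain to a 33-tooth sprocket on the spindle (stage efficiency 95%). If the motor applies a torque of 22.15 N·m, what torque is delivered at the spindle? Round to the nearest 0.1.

30.1 N·m

After the chain (41/34): 22.15 × 1.2059 × 0.97 = 25.909 N·m
After the chain (33/27): 25.909 × 1.2222 × 0.95 = 30.083 N·m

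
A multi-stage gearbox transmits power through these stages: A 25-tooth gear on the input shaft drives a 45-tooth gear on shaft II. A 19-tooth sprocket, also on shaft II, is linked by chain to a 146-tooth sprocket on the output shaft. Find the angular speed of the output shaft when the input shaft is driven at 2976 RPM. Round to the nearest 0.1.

215.2 RPM

gear mesh 45/25 = 1.8 → 2976/1.8 = 1653.3 RPM
chain 146/19 = 7.6842 → 1653.3/7.6842 = 215.16 RPM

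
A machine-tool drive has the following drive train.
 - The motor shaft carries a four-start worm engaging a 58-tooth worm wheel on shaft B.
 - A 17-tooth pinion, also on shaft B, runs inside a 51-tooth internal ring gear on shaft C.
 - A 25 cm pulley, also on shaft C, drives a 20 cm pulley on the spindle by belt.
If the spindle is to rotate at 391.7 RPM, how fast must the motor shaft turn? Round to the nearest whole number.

Overall ratio R = 14.5 × 3 × 0.8 = 34.8.
Required input speed = output speed × R = 391.7 × 34.8 = 13631 RPM.

13631 RPM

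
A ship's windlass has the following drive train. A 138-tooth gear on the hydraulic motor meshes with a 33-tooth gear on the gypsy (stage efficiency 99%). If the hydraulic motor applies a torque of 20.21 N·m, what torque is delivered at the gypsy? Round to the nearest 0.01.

4.78 N·m

After the gear mesh (33/138): 20.21 × 0.23913 × 0.99 = 4.7845 N·m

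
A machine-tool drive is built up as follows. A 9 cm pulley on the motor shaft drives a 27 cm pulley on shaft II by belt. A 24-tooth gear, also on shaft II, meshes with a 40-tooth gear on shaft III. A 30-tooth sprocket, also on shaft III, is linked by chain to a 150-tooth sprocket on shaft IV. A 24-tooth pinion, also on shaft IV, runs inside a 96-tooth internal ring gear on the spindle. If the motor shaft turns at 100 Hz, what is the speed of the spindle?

1 Hz

belt 27/9 = 3 → 100/3 = 33.333 Hz
gear mesh 40/24 = 1.6667 → 33.333/1.6667 = 20 Hz
chain 150/30 = 5 → 20/5 = 4 Hz
internal gear 96/24 = 4 → 4/4 = 1 Hz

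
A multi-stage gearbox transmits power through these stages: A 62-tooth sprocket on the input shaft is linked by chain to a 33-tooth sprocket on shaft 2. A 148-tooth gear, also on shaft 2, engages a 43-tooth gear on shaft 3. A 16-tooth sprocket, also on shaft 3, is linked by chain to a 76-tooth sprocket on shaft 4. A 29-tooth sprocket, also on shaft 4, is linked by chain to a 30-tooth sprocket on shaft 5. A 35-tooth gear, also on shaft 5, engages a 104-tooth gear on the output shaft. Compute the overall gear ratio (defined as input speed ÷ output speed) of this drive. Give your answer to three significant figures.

2.26

Each stage contributes driven/driver: chain 33/62 = 0.53226, gear mesh 43/148 = 0.29054, chain 76/16 = 4.75, chain 30/29 = 1.0345, gear mesh 104/35 = 2.9714.
Overall: 0.53226 × 0.29054 × 4.75 × 1.0345 × 2.9714 = 2.2579.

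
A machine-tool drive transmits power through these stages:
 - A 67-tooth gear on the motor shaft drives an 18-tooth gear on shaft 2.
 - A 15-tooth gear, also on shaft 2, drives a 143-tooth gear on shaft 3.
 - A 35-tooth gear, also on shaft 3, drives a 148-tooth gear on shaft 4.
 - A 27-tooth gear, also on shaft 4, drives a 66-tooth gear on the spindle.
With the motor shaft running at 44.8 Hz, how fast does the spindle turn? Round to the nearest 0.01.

the motor shaft → shaft 2 (gear mesh, 18/67): 44.8 ÷ 0.26866 = 166.76 Hz
shaft 2 → shaft 3 (gear mesh, 143/15): 166.76 ÷ 9.5333 = 17.492 Hz
shaft 3 → shaft 4 (gear mesh, 148/35): 17.492 ÷ 4.2286 = 4.1366 Hz
shaft 4 → the spindle (gear mesh, 66/27): 4.1366 ÷ 2.4444 = 1.6922 Hz

1.69 Hz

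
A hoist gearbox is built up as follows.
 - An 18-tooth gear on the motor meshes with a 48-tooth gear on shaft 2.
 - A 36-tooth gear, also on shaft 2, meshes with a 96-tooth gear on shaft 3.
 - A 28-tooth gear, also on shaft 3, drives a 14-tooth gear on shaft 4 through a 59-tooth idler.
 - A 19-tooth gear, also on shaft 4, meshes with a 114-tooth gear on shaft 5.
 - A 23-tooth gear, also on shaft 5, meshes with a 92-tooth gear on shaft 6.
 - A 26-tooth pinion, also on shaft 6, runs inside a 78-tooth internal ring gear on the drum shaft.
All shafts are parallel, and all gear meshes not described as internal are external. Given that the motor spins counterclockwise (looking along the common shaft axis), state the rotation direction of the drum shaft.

counterclockwise

the motor → shaft 2: external mesh, 1 reversal → CW.
shaft 2 → shaft 3: external mesh, 1 reversal → CCW.
shaft 3 → shaft 4: driver → idler → driven is 2 external meshes, 2 reversals → CCW.
shaft 4 → shaft 5: external mesh, 1 reversal → CW.
shaft 5 → shaft 6: external mesh, 1 reversal → CCW.
shaft 6 → the drum shaft: internal mesh, same direction → CCW.
6 reversals in total — an even number — so the drum shaft turns the same way as the motor.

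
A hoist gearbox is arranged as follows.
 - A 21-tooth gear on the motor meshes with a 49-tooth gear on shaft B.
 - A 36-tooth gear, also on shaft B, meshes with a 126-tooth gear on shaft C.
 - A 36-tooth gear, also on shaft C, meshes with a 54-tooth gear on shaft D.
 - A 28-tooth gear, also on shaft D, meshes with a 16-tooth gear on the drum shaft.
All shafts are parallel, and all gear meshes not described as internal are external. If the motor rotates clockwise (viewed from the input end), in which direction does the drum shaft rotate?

the motor → shaft B: external mesh, 1 reversal → CCW.
shaft B → shaft C: external mesh, 1 reversal → CW.
shaft C → shaft D: external mesh, 1 reversal → CCW.
shaft D → the drum shaft: external mesh, 1 reversal → CW.
4 reversals in total — an even number — so the drum shaft turns the same way as the motor.

clockwise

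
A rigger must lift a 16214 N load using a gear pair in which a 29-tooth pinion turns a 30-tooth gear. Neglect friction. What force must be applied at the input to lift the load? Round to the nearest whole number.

15674 N

Gear pair MA = 30/29 = 1.0345.
Effort = load / MA = 16214 / 1.0345 = 15674 N.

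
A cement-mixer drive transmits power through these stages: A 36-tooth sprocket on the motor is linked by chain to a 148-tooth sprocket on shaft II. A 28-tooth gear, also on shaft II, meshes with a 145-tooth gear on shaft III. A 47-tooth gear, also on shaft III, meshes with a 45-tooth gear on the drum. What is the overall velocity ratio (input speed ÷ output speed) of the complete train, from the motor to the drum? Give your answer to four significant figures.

20.38

Each stage contributes driven/driver: chain 148/36 = 4.1111, gear mesh 145/28 = 5.1786, gear mesh 45/47 = 0.95745.
Overall: 4.1111 × 5.1786 × 0.95745 = 20.384.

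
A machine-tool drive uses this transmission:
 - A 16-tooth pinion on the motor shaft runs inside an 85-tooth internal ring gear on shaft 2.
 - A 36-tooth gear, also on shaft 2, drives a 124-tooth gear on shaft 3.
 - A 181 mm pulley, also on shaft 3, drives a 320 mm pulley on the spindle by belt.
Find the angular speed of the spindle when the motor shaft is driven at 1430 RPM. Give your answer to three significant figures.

44.2 RPM

the motor shaft → shaft 2 (internal gear, 85/16): 1430 ÷ 5.3125 = 269.18 RPM
shaft 2 → shaft 3 (gear mesh, 124/36): 269.18 ÷ 3.4444 = 78.148 RPM
shaft 3 → the spindle (belt, 320/181): 78.148 ÷ 1.768 = 44.202 RPM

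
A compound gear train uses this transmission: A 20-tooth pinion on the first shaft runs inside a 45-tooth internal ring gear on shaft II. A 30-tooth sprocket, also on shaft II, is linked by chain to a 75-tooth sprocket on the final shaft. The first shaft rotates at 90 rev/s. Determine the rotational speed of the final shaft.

16 rev/s

Internal gear: ratio = 45/20 = 2.25, so shaft II turns at 90 / 2.25 = 40 rev/s.
Chain: ratio = 75/30 = 2.5, so the final shaft turns at 40 / 2.5 = 16 rev/s.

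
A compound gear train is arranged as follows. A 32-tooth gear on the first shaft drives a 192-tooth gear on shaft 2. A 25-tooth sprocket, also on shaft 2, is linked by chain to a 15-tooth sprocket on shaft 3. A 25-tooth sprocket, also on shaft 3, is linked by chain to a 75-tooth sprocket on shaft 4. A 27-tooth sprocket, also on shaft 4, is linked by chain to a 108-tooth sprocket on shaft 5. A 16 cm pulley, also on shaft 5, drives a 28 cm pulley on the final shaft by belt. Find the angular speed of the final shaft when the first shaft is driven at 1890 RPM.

25 RPM

gear mesh 192/32 = 6 → 1890/6 = 315 RPM
chain 15/25 = 0.6 → 315/0.6 = 525 RPM
chain 75/25 = 3 → 525/3 = 175 RPM
chain 108/27 = 4 → 175/4 = 43.75 RPM
belt 28/16 = 1.75 → 43.75/1.75 = 25 RPM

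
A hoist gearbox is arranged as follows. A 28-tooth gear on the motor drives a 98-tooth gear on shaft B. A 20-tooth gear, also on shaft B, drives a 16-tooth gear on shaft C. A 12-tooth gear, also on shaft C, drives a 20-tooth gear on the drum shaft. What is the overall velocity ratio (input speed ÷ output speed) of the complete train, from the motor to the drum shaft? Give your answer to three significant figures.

4.67

Each stage contributes driven/driver: gear mesh 98/28 = 3.5, gear mesh 16/20 = 0.8, gear mesh 20/12 = 1.6667.
Overall: 3.5 × 0.8 × 1.6667 = 4.6667.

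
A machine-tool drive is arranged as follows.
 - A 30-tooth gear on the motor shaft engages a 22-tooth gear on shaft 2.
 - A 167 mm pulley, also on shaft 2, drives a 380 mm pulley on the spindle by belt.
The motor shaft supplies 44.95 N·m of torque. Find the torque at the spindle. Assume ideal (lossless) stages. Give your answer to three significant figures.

Gear mesh: ratio = 22/30 = 0.73333; torque at shaft 2 = 44.95 × 0.73333 = 32.963 N·m.
Belt: ratio = 380/167 = 2.2754; torque at the spindle = 32.963 × 2.2754 = 75.006 N·m.

75.0 N·m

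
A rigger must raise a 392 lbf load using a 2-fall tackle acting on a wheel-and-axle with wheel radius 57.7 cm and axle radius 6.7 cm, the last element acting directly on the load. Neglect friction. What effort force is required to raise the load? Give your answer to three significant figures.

22.8 lbf

Block-and-tackle MA = number of supporting rope parts = 2.
Wheel-and-axle MA = R/r = 57.7/6.7 = 8.6119.
Combined ideal MA = 2 × 8.6119 = 17.224.
Effort = load / MA = 392 / 17.224 = 22.759 lbf.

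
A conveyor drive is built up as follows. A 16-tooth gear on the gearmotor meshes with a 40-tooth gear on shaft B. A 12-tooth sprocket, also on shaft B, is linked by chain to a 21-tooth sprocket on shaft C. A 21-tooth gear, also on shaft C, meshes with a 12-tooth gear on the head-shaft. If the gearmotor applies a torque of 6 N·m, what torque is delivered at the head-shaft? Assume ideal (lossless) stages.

gear mesh 40/16 = 2.5 → τ = 6·2.5 = 15 N·m
chain 21/12 = 1.75 → τ = 15·1.75 = 26.25 N·m
gear mesh 12/21 = 0.57143 → τ = 26.25·0.57143 = 15 N·m

15 N·m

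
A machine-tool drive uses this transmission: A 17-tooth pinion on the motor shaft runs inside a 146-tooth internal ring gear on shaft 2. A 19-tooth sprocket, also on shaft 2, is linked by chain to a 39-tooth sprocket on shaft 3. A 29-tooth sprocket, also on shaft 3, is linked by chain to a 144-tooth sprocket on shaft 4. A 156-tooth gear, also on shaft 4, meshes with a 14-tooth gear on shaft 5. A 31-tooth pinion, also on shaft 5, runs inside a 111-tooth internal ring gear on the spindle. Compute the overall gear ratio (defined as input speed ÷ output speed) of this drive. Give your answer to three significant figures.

Each stage contributes driven/driver: internal gear 146/17 = 8.5882, chain 39/19 = 2.0526, chain 144/29 = 4.9655, gear mesh 14/156 = 0.089744, internal gear 111/31 = 3.5806.
Overall: 8.5882 × 2.0526 × 4.9655 × 0.089744 × 3.5806 = 28.128.

28.1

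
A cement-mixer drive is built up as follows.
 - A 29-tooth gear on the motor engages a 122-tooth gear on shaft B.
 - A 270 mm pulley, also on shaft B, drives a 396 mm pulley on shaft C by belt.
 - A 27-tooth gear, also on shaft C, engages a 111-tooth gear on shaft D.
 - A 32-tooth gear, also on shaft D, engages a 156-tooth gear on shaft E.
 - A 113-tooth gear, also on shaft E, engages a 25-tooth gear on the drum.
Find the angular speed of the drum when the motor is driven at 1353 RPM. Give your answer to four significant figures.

49.45 RPM

gear mesh 122/29 = 4.2069 → 1353/4.2069 = 321.61 RPM
belt 396/270 = 1.4667 → 321.61/1.4667 = 219.28 RPM
gear mesh 111/27 = 4.1111 → 219.28/4.1111 = 53.339 RPM
gear mesh 156/32 = 4.875 → 53.339/4.875 = 10.941 RPM
gear mesh 25/113 = 0.22124 → 10.941/0.22124 = 49.455 RPM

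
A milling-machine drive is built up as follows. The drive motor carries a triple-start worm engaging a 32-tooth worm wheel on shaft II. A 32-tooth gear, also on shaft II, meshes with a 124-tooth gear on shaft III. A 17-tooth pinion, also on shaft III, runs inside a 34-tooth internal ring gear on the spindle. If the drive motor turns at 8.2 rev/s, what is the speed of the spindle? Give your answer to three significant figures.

0.0992 rev/s

Worm: ratio = 32/3 = 10.667, so shaft II turns at 8.2 / 10.667 = 0.76875 rev/s.
Gear mesh: ratio = 124/32 = 3.875, so shaft III turns at 0.76875 / 3.875 = 0.19839 rev/s.
Internal gear: ratio = 34/17 = 2, so the spindle turns at 0.19839 / 2 = 0.099194 rev/s.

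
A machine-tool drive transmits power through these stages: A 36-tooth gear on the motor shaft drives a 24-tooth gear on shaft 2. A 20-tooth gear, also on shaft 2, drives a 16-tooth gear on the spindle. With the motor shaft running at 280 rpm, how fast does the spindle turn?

525 rpm

Gear mesh: ratio = 24/36 = 0.66667, so shaft 2 turns at 280 / 0.66667 = 420 rpm.
Gear mesh: ratio = 16/20 = 0.8, so the spindle turns at 420 / 0.8 = 525 rpm.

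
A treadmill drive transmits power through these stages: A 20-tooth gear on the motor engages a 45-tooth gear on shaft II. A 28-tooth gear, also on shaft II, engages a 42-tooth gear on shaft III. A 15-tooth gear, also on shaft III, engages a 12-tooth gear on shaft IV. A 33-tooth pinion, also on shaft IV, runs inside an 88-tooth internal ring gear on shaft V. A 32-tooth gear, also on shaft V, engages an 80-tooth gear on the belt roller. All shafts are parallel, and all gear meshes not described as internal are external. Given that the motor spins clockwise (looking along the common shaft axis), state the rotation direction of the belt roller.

the motor → shaft II: external mesh, 1 reversal → CCW.
shaft II → shaft III: external mesh, 1 reversal → CW.
shaft III → shaft IV: external mesh, 1 reversal → CCW.
shaft IV → shaft V: internal mesh, same direction → CCW.
shaft V → the belt roller: external mesh, 1 reversal → CW.
4 reversals in total — an even number — so the belt roller turns the same way as the motor.

clockwise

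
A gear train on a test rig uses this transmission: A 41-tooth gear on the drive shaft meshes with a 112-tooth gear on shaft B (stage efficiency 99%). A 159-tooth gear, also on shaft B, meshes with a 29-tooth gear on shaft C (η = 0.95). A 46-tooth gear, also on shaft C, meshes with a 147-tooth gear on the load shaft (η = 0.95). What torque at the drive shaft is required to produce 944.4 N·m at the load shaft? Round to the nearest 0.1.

Overall ratio R = 2.7317 × 0.18239 × 3.1957 = 1.5922; overall efficiency η = 0.99 × 0.95 × 0.95 = 0.8935.
Input torque = output torque / (R × η) = 944.4 / (1.5922 × 0.8935) = 663.86 N·m.

663.9 N·m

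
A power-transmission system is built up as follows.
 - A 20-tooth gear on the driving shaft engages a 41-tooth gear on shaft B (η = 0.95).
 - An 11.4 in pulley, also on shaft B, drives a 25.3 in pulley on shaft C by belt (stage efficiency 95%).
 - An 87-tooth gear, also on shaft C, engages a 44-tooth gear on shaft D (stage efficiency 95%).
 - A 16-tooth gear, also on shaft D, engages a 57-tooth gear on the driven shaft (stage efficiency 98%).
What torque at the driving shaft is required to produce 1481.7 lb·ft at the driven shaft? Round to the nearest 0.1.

215.1 lb·ft

Overall ratio R = 2.05 × 2.2193 × 0.50575 × 3.5625 = 8.1971; overall efficiency η = 0.95 × 0.95 × 0.95 × 0.98 = 0.8402.
Input torque = output torque / (R × η) = 1481.7 / (8.1971 × 0.8402) = 215.13 lb·ft.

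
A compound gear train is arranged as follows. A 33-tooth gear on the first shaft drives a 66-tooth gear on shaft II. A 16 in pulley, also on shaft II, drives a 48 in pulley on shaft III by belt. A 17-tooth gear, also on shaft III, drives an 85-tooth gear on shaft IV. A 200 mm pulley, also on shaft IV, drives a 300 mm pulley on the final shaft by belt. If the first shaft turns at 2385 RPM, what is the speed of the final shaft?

the first shaft → shaft II (gear mesh, 66/33): 2385 ÷ 2 = 1192.5 RPM
shaft II → shaft III (belt, 48/16): 1192.5 ÷ 3 = 397.5 RPM
shaft III → shaft IV (gear mesh, 85/17): 397.5 ÷ 5 = 79.5 RPM
shaft IV → the final shaft (belt, 300/200): 79.5 ÷ 1.5 = 53 RPM

53 RPM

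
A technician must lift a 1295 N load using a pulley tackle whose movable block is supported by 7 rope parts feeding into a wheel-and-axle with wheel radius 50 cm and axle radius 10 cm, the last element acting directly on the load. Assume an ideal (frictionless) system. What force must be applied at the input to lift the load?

Block-and-tackle MA = number of supporting rope parts = 7.
Wheel-and-axle MA = R/r = 50/10 = 5.
Combined ideal MA = 7 × 5 = 35.
Effort = load / MA = 1295 / 35 = 37 N.

37 N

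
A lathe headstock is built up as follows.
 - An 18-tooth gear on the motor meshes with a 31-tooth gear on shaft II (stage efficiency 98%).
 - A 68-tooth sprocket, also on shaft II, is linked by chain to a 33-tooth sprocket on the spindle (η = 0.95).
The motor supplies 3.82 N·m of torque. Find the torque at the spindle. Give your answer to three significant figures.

2.97 N·m

Gear mesh: ratio = 31/18 = 1.7222; torque at shaft II = 3.82 × 1.7222 × 0.98 = 6.4473 N·m.
Chain: ratio = 33/68 = 0.48529; torque at the spindle = 6.4473 × 0.48529 × 0.95 = 2.9724 N·m.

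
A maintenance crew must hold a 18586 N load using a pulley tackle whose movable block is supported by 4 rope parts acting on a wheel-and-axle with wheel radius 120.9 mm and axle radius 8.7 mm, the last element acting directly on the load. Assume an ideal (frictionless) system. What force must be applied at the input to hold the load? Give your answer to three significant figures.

334 N

Block-and-tackle MA = number of supporting rope parts = 4.
Wheel-and-axle MA = R/r = 120.9/8.7 = 13.897.
Combined ideal MA = 4 × 13.897 = 55.586.
Effort = load / MA = 18586 / 55.586 = 334.36 N.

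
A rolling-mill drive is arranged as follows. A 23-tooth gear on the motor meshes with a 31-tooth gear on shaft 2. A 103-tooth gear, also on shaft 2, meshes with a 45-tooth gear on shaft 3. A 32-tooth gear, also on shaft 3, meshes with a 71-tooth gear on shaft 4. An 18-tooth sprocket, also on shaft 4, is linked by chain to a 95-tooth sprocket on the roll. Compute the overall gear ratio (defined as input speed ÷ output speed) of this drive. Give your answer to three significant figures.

Each stage contributes driven/driver: gear mesh 31/23 = 1.3478, gear mesh 45/103 = 0.43689, gear mesh 71/32 = 2.2188, chain 95/18 = 5.2778.
Overall: 1.3478 × 0.43689 × 2.2188 × 5.2778 = 6.8955.

6.90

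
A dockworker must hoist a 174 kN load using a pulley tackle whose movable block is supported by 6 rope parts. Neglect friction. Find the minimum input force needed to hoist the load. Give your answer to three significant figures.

Block-and-tackle MA = number of supporting rope parts = 6.
Effort = load / MA = 174 / 6 = 29 kN.

29.0 kN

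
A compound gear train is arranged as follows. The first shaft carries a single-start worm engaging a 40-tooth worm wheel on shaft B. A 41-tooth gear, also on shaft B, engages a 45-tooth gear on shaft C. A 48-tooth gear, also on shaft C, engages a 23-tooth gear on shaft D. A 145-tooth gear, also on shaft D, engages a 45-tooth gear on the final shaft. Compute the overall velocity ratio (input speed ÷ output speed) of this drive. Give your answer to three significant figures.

6.53

Each stage contributes driven/driver: worm 40/1 = 40, gear mesh 45/41 = 1.0976, gear mesh 23/48 = 0.47917, gear mesh 45/145 = 0.31034.
Overall: 40 × 1.0976 × 0.47917 × 0.31034 = 6.5286.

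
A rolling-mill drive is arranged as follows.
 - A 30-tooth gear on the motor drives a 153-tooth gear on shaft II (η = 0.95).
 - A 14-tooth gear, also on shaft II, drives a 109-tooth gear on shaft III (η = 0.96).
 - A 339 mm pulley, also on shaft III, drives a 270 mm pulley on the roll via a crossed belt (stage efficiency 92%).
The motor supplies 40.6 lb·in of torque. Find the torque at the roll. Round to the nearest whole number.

Gear mesh: ratio = 153/30 = 5.1; torque at shaft II = 40.6 × 5.1 × 0.95 = 196.71 lb·in.
Gear mesh: ratio = 109/14 = 7.7857; torque at shaft III = 196.71 × 7.7857 × 0.96 = 1470.2 lb·in.
Belt: ratio = 270/339 = 0.79646; torque at the roll = 1470.2 × 0.79646 × 0.92 = 1077.3 lb·in.

1077 lb·in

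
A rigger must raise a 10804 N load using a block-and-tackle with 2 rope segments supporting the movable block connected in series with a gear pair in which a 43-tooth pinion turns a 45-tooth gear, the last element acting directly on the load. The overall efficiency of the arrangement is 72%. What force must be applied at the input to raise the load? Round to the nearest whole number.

Block-and-tackle MA = number of supporting rope parts = 2.
Gear pair MA = 45/43 = 1.0465.
Combined ideal MA = 2 × 1.0465 = 2.093.
Actual MA = 2.093 × 0.72 = 1.507.
Effort = load / actual MA = 10804 / 1.507 = 7169.3 N.

7169 N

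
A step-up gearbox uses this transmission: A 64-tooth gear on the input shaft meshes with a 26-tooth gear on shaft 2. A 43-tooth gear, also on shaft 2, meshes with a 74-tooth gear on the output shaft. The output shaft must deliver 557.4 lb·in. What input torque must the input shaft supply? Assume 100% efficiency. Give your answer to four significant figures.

797.3 lb·in

Overall ratio R = 0.40625 × 1.7209 = 0.69913.
Input torque = output torque / R = 557.4 / 0.69913 = 797.28 lb·in.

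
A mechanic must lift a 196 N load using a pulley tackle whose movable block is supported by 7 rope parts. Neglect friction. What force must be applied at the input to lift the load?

Block-and-tackle MA = number of supporting rope parts = 7.
Effort = load / MA = 196 / 7 = 28 N.

28 N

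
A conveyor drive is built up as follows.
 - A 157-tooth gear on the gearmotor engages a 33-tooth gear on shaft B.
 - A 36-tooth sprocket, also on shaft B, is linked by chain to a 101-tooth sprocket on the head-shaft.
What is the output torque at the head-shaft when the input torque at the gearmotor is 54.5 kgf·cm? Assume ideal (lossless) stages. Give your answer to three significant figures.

32.1 kgf·cm

Gear mesh: ratio = 33/157 = 0.21019; torque at shaft B = 54.5 × 0.21019 = 11.455 kgf·cm.
Chain: ratio = 101/36 = 2.8056; torque at the head-shaft = 11.455 × 2.8056 = 32.139 kgf·cm.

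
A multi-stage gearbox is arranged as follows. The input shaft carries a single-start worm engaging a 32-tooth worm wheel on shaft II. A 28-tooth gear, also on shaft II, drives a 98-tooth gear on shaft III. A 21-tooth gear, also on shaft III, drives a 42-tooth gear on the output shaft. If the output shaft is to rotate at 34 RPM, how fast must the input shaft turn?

7616 RPM

Overall ratio R = 32 × 3.5 × 2 = 224.
Required input speed = output speed × R = 34 × 224 = 7616 RPM.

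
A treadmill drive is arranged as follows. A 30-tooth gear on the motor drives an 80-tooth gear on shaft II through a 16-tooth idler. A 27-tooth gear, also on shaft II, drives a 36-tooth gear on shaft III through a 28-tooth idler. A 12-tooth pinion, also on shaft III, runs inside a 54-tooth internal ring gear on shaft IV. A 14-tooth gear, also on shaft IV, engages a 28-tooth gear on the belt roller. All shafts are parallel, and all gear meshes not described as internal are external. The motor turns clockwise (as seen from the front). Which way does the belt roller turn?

counterclockwise

the motor → shaft II: driver → idler → driven is 2 external meshes, 2 reversals → CW.
shaft II → shaft III: driver → idler → driven is 2 external meshes, 2 reversals → CW.
shaft III → shaft IV: internal mesh, same direction → CW.
shaft IV → the belt roller: external mesh, 1 reversal → CCW.
5 reversals in total — an odd number — so the belt roller turns opposite to the motor.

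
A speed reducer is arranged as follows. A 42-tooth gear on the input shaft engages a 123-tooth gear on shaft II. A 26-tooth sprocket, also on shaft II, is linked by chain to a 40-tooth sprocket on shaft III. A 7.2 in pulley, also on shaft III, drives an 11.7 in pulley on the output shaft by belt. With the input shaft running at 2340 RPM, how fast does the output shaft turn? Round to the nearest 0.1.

the input shaft → shaft II (gear mesh, 123/42): 2340 ÷ 2.9286 = 799.02 RPM
shaft II → shaft III (chain, 40/26): 799.02 ÷ 1.5385 = 519.37 RPM
shaft III → the output shaft (belt, 11.7/7.2): 519.37 ÷ 1.625 = 319.61 RPM

319.6 RPM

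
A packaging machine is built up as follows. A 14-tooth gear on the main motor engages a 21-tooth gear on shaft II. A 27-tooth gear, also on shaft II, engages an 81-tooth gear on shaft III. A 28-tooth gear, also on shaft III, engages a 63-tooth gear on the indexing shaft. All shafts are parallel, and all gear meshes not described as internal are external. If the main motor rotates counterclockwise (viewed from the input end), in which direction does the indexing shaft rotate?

clockwise

the main motor → shaft II: external mesh, 1 reversal → CW.
shaft II → shaft III: external mesh, 1 reversal → CCW.
shaft III → the indexing shaft: external mesh, 1 reversal → CW.
3 reversals in total — an odd number — so the indexing shaft turns opposite to the main motor.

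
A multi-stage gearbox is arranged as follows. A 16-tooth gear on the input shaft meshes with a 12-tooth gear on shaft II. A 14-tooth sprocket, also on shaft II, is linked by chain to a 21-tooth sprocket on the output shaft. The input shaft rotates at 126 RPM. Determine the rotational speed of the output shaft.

the input shaft → shaft II (gear mesh, 12/16): 126 ÷ 0.75 = 168 RPM
shaft II → the output shaft (chain, 21/14): 168 ÷ 1.5 = 112 RPM

112 RPM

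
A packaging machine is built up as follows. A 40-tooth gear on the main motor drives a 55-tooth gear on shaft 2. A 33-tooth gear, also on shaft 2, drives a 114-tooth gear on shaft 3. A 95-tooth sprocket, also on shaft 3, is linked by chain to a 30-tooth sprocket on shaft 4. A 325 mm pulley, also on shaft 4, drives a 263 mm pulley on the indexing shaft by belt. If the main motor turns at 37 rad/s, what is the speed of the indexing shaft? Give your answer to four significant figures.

30.48 rad/s

Gear mesh: ratio = 55/40 = 1.375, so shaft 2 turns at 37 / 1.375 = 26.909 rad/s.
Gear mesh: ratio = 114/33 = 3.4545, so shaft 3 turns at 26.909 / 3.4545 = 7.7895 rad/s.
Chain: ratio = 30/95 = 0.31579, so shaft 4 turns at 7.7895 / 0.31579 = 24.667 rad/s.
Belt: ratio = 263/325 = 0.80923, so the indexing shaft turns at 24.667 / 0.80923 = 30.482 rad/s.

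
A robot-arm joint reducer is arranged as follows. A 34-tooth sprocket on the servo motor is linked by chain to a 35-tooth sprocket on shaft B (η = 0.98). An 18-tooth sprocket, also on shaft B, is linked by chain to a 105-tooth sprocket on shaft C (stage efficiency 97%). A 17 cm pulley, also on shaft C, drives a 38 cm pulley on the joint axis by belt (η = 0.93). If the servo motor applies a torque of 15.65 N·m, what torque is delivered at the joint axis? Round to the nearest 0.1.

185.7 N·m

chain 35/34 = 1.0294 → τ = 15.65·1.0294·0.98 = 15.788 N·m
chain 105/18 = 5.8333 → τ = 15.788·5.8333·0.97 = 89.334 N·m
belt 38/17 = 2.2353 → τ = 89.334·2.2353·0.93 = 185.71 N·m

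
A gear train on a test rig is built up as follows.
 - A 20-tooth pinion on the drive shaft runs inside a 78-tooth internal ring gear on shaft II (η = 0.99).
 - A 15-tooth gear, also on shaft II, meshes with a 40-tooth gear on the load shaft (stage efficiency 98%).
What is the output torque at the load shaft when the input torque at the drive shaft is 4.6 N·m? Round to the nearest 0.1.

Internal gear: ratio = 78/20 = 3.9; torque at shaft II = 4.6 × 3.9 × 0.99 = 17.761 N·m.
Gear mesh: ratio = 40/15 = 2.6667; torque at the load shaft = 17.761 × 2.6667 × 0.98 = 46.414 N·m.

46.4 N·m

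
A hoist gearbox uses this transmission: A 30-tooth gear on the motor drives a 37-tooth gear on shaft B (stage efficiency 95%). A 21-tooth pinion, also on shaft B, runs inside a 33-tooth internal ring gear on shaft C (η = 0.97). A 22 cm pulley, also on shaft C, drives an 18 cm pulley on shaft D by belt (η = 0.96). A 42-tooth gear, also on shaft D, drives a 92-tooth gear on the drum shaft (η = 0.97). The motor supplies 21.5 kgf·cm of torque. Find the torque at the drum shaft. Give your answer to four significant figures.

64.08 kgf·cm

After the gear mesh (37/30): 21.5 × 1.2333 × 0.95 = 25.191 kgf·cm
After the internal gear (33/21): 25.191 × 1.5714 × 0.97 = 38.398 kgf·cm
After the belt (18/22): 38.398 × 0.81818 × 0.96 = 30.16 kgf·cm
After the gear mesh (92/42): 30.16 × 2.1905 × 0.97 = 64.083 kgf·cm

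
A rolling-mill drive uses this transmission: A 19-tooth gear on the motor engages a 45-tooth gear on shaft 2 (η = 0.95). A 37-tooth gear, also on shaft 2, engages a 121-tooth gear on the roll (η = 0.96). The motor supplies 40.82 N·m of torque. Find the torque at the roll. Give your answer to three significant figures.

288 N·m

Gear mesh: ratio = 45/19 = 2.3684; torque at shaft 2 = 40.82 × 2.3684 × 0.95 = 91.845 N·m.
Gear mesh: ratio = 121/37 = 3.2703; torque at the roll = 91.845 × 3.2703 × 0.96 = 288.34 N·m.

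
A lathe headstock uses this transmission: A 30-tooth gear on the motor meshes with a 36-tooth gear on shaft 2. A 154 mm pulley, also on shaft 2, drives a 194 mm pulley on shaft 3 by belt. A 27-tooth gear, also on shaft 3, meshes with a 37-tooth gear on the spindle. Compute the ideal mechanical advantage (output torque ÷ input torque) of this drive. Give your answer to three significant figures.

Each stage contributes driven/driver: gear mesh 36/30 = 1.2, belt 194/154 = 1.2597, gear mesh 37/27 = 1.3704.
Overall: 1.2 × 1.2597 × 1.3704 = 2.0716.

2.07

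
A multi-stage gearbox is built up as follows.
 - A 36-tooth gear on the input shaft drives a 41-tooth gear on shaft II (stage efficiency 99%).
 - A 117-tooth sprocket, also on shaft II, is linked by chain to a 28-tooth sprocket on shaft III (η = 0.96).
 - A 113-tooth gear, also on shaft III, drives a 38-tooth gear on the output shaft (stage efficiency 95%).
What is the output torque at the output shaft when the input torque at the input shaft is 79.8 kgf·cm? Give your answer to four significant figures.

6.604 kgf·cm

gear mesh 41/36 = 1.1389 → τ = 79.8·1.1389·0.99 = 89.974 kgf·cm
chain 28/117 = 0.23932 → τ = 89.974·0.23932·0.96 = 20.671 kgf·cm
gear mesh 38/113 = 0.33628 → τ = 20.671·0.33628·0.95 = 6.6038 kgf·cm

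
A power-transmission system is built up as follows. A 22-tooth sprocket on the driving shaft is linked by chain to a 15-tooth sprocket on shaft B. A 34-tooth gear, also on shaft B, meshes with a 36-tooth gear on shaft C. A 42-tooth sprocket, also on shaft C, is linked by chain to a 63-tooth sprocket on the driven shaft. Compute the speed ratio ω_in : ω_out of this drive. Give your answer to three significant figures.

1.08

Each stage contributes driven/driver: chain 15/22 = 0.68182, gear mesh 36/34 = 1.0588, chain 63/42 = 1.5.
Overall: 0.68182 × 1.0588 × 1.5 = 1.0829.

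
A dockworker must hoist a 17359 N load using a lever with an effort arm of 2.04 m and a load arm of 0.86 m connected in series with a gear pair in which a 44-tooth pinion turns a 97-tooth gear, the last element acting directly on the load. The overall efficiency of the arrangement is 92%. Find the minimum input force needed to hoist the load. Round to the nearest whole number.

3608 N

Lever MA = effort arm / load arm = 2.04/0.86 = 2.3721.
Gear pair MA = 97/44 = 2.2045.
Combined ideal MA = 2.3721 × 2.2045 = 5.2294.
Actual MA = 5.2294 × 0.92 = 4.811.
Effort = load / actual MA = 17359 / 4.811 = 3608.2 N.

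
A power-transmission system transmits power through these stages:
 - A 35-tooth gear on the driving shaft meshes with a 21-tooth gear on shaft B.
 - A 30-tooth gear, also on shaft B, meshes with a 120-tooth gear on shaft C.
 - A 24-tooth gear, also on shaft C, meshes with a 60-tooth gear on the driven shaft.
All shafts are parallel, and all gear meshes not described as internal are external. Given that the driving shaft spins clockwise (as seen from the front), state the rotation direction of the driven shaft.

counterclockwise

the driving shaft → shaft B: external mesh, 1 reversal → CCW.
shaft B → shaft C: external mesh, 1 reversal → CW.
shaft C → the driven shaft: external mesh, 1 reversal → CCW.
3 reversals in total — an odd number — so the driven shaft turns opposite to the driving shaft.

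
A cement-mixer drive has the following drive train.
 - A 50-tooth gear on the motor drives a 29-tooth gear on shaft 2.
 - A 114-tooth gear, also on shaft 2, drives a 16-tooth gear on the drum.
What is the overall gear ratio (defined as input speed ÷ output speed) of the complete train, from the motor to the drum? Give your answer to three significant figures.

Each stage contributes driven/driver: gear mesh 29/50 = 0.58, gear mesh 16/114 = 0.14035.
Overall: 0.58 × 0.14035 = 0.081404.

0.0814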